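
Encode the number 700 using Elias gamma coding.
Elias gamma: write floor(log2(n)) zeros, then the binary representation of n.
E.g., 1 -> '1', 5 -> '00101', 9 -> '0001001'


num_bits = floor(log2(700)) + 1 = 10
leading_zeros = num_bits - 1 = 9
binary(700) = 1010111100

Elias gamma(700) = '000000000' + '1010111100' = 0000000001010111100 (19 bits)


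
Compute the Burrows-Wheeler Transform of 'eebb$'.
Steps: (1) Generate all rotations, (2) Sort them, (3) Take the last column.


Rotations (sorted):
  0: $eebb -> last char: b
  1: b$eeb -> last char: b
  2: bb$ee -> last char: e
  3: ebb$e -> last char: e
  4: eebb$ -> last char: $


BWT = bbee$


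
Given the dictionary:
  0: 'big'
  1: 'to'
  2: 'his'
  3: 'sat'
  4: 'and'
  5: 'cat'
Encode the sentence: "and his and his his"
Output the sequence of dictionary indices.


Look up each word in the dictionary:
  'and' -> 4
  'his' -> 2
  'and' -> 4
  'his' -> 2
  'his' -> 2

Encoded: [4, 2, 4, 2, 2]


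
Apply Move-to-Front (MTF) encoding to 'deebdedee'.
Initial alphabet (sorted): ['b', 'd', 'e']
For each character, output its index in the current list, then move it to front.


MTF encoding:
'd': index 1 in ['b', 'd', 'e'] -> ['d', 'b', 'e']
'e': index 2 in ['d', 'b', 'e'] -> ['e', 'd', 'b']
'e': index 0 in ['e', 'd', 'b'] -> ['e', 'd', 'b']
'b': index 2 in ['e', 'd', 'b'] -> ['b', 'e', 'd']
'd': index 2 in ['b', 'e', 'd'] -> ['d', 'b', 'e']
'e': index 2 in ['d', 'b', 'e'] -> ['e', 'd', 'b']
'd': index 1 in ['e', 'd', 'b'] -> ['d', 'e', 'b']
'e': index 1 in ['d', 'e', 'b'] -> ['e', 'd', 'b']
'e': index 0 in ['e', 'd', 'b'] -> ['e', 'd', 'b']


Output: [1, 2, 0, 2, 2, 2, 1, 1, 0]


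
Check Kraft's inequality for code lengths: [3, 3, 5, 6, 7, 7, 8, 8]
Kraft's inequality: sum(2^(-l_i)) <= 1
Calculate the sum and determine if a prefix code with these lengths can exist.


Sum = 2^(-3) + 2^(-3) + 2^(-5) + 2^(-6) + 2^(-7) + 2^(-7) + 2^(-8) + 2^(-8)
    = 0.125 + 0.125 + 0.03125 + 0.015625 + 0.0078125 + 0.0078125 + 0.00390625 + 0.00390625
    = 82/256 = 0.3203125
Since 0.3203125 <= 1, Kraft's inequality IS satisfied.
A prefix code with these lengths CAN exist.

Kraft sum = 0.3203125. Satisfied.


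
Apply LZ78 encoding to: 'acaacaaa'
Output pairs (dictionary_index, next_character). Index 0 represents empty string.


LZ78 encoding steps:
Dictionary: {0: ''}
Step 1: w='' (idx 0), next='a' -> output (0, 'a'), add 'a' as idx 1
Step 2: w='' (idx 0), next='c' -> output (0, 'c'), add 'c' as idx 2
Step 3: w='a' (idx 1), next='a' -> output (1, 'a'), add 'aa' as idx 3
Step 4: w='c' (idx 2), next='a' -> output (2, 'a'), add 'ca' as idx 4
Step 5: w='aa' (idx 3), end of input -> output (3, '')


Encoded: [(0, 'a'), (0, 'c'), (1, 'a'), (2, 'a'), (3, '')]


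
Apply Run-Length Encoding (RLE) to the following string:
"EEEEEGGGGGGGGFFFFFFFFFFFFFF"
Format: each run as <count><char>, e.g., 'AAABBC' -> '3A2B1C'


Scanning runs left to right:
  i=0: run of 'E' x 5 -> '5E'
  i=5: run of 'G' x 8 -> '8G'
  i=13: run of 'F' x 14 -> '14F'

RLE = 5E8G14F


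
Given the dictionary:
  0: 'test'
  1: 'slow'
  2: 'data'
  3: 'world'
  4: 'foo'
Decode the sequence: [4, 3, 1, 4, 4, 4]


Look up each index in the dictionary:
  4 -> 'foo'
  3 -> 'world'
  1 -> 'slow'
  4 -> 'foo'
  4 -> 'foo'
  4 -> 'foo'

Decoded: "foo world slow foo foo foo"


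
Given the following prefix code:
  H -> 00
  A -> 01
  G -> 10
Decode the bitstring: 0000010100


Decoding step by step:
Bits 00 -> H
Bits 00 -> H
Bits 01 -> A
Bits 01 -> A
Bits 00 -> H


Decoded message: HHAAH


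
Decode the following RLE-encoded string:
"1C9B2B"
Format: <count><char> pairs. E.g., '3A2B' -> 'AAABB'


Expanding each <count><char> pair:
  1C -> 'C'
  9B -> 'BBBBBBBBB'
  2B -> 'BB'

Decoded = CBBBBBBBBBBB


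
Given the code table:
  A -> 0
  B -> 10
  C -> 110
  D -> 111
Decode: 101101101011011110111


Decoding:
10 -> B
110 -> C
110 -> C
10 -> B
110 -> C
111 -> D
10 -> B
111 -> D


Result: BCCBCDBD


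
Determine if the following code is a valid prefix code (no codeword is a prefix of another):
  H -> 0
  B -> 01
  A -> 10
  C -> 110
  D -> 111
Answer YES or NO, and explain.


Checking each pair (does one codeword prefix another?):
  H='0' vs B='01': prefix -- VIOLATION

NO -- this is NOT a valid prefix code. H (0) is a prefix of B (01).


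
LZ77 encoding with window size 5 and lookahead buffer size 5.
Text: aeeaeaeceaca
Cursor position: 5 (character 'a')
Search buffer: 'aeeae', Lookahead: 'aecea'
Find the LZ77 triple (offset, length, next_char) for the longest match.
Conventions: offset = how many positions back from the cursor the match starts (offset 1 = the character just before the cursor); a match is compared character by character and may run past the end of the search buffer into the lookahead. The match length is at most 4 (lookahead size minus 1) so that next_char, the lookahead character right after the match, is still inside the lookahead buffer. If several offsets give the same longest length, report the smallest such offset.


Try each offset into the search buffer:
  offset=1 (pos 4, char 'e'): match length 0
  offset=2 (pos 3, char 'a'): match length 2
  offset=3 (pos 2, char 'e'): match length 0
  offset=4 (pos 1, char 'e'): match length 0
  offset=5 (pos 0, char 'a'): match length 2
Longest match has length 2, found at offsets 2, 5; take the smallest, offset 2.
next_char = character at position 5 + 2 = 7 -> 'c'

Best match: offset=2, length=2 (matching 'ae' starting at position 3)
LZ77 triple: (2, 2, 'c')


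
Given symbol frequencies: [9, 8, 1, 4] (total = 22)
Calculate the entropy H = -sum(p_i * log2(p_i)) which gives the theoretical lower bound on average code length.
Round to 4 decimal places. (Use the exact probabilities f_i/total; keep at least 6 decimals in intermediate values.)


Per-symbol terms -p_i * log2(p_i) with p_i = f_i/22:
  p = 9/22 = 0.409091: log2(p) = -1.289507, -p*log2(p) = 0.527525
  p = 8/22 = 0.363636: log2(p) = -1.459432, -p*log2(p) = 0.530702
  p = 1/22 = 0.045455: log2(p) = -4.459432, -p*log2(p) = 0.202701
  p = 4/22 = 0.181818: log2(p) = -2.459432, -p*log2(p) = 0.447169
H = 0.527525 + 0.530702 + 0.202701 + 0.447169 = 1.708097

H = 1.7081 bits/symbol


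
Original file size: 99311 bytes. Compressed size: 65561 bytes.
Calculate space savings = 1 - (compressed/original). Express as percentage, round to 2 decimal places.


ratio = compressed/original = 65561/99311 = 0.660158
savings = 1 - ratio = 1 - 0.660158 = 0.339842
as a percentage: 0.339842 * 100 = 33.98%

Space savings = 1 - 65561/99311 = 33.98%


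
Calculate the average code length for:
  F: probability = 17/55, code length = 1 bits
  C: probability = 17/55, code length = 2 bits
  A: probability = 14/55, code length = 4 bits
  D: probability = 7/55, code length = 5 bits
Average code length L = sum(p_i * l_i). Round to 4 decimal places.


Weighted contributions p_i * l_i:
  F: (17/55) * 1 = 17/55
  C: (17/55) * 2 = 34/55
  A: (14/55) * 4 = 56/55
  D: (7/55) * 5 = 35/55
Sum = (17 + 34 + 56 + 35)/55 = 142/55

L = 142/55 = 2.5818 bits/symbol


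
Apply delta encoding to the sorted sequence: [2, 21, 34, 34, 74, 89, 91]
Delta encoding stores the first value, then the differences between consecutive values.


First value: 2
Deltas:
  21 - 2 = 19
  34 - 21 = 13
  34 - 34 = 0
  74 - 34 = 40
  89 - 74 = 15
  91 - 89 = 2


Delta encoded: [2, 19, 13, 0, 40, 15, 2]


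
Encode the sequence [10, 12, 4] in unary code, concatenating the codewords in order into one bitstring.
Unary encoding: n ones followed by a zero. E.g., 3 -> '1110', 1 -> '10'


Encode each number as n ones followed by a terminating 0:
  10 -> 11111111110 (11 bits)
  12 -> 1111111111110 (13 bits)
  4 -> 11110 (5 bits)
Total length = 11 + 13 + 5 = 29 bits.

Unary([10, 12, 4]) = 11111111110111111111111011110 (29 bits)


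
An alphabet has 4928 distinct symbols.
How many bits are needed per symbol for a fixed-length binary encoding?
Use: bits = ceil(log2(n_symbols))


log2(4928) = 12.2668
Bracket: 2^12 = 4096 < 4928 <= 2^13 = 8192
So ceil(log2(4928)) = 13

bits = ceil(log2(4928)) = ceil(12.2668) = 13 bits


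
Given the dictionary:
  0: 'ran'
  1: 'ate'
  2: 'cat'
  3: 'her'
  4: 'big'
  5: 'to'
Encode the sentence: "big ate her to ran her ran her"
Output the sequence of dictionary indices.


Look up each word in the dictionary:
  'big' -> 4
  'ate' -> 1
  'her' -> 3
  'to' -> 5
  'ran' -> 0
  'her' -> 3
  'ran' -> 0
  'her' -> 3

Encoded: [4, 1, 3, 5, 0, 3, 0, 3]


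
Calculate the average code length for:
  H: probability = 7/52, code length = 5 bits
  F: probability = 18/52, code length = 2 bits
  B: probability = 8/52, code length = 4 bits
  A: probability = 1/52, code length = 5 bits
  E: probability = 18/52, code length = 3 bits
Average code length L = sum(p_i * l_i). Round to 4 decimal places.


Weighted contributions p_i * l_i:
  H: (7/52) * 5 = 35/52
  F: (18/52) * 2 = 36/52
  B: (8/52) * 4 = 32/52
  A: (1/52) * 5 = 5/52
  E: (18/52) * 3 = 54/52
Sum = (35 + 36 + 32 + 5 + 54)/52 = 162/52

L = 162/52 = 3.1154 bits/symbol


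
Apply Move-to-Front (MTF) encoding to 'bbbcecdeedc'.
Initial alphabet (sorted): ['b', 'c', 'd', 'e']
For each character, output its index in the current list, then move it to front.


MTF encoding:
'b': index 0 in ['b', 'c', 'd', 'e'] -> ['b', 'c', 'd', 'e']
'b': index 0 in ['b', 'c', 'd', 'e'] -> ['b', 'c', 'd', 'e']
'b': index 0 in ['b', 'c', 'd', 'e'] -> ['b', 'c', 'd', 'e']
'c': index 1 in ['b', 'c', 'd', 'e'] -> ['c', 'b', 'd', 'e']
'e': index 3 in ['c', 'b', 'd', 'e'] -> ['e', 'c', 'b', 'd']
'c': index 1 in ['e', 'c', 'b', 'd'] -> ['c', 'e', 'b', 'd']
'd': index 3 in ['c', 'e', 'b', 'd'] -> ['d', 'c', 'e', 'b']
'e': index 2 in ['d', 'c', 'e', 'b'] -> ['e', 'd', 'c', 'b']
'e': index 0 in ['e', 'd', 'c', 'b'] -> ['e', 'd', 'c', 'b']
'd': index 1 in ['e', 'd', 'c', 'b'] -> ['d', 'e', 'c', 'b']
'c': index 2 in ['d', 'e', 'c', 'b'] -> ['c', 'd', 'e', 'b']


Output: [0, 0, 0, 1, 3, 1, 3, 2, 0, 1, 2]


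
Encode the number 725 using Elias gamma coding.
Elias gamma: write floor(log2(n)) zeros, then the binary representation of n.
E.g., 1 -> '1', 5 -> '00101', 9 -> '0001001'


num_bits = floor(log2(725)) + 1 = 10
leading_zeros = num_bits - 1 = 9
binary(725) = 1011010101

Elias gamma(725) = '000000000' + '1011010101' = 0000000001011010101 (19 bits)


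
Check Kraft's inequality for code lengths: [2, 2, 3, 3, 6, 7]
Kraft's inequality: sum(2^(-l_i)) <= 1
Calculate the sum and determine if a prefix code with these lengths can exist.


Sum = 2^(-2) + 2^(-2) + 2^(-3) + 2^(-3) + 2^(-6) + 2^(-7)
    = 0.25 + 0.25 + 0.125 + 0.125 + 0.015625 + 0.0078125
    = 99/128 = 0.7734375
Since 0.7734375 <= 1, Kraft's inequality IS satisfied.
A prefix code with these lengths CAN exist.

Kraft sum = 0.7734375. Satisfied.


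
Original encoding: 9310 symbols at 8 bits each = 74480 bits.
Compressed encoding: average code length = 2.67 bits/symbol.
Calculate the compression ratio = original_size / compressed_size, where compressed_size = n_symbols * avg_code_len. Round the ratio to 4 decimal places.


original_size = n_symbols * orig_bits = 9310 * 8 = 74480 bits
compressed_size = n_symbols * avg_code_len = 9310 * 2.67 = 24857.7 bits
ratio = original_size / compressed_size = 74480 / 24857.7 = 2.9963

Compression ratio = 2.9963


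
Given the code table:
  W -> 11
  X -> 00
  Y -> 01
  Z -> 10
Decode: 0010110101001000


Decoding:
00 -> X
10 -> Z
11 -> W
01 -> Y
01 -> Y
00 -> X
10 -> Z
00 -> X


Result: XZWYYXZX


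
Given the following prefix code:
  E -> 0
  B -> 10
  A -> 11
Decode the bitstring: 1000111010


Decoding step by step:
Bits 10 -> B
Bits 0 -> E
Bits 0 -> E
Bits 11 -> A
Bits 10 -> B
Bits 10 -> B


Decoded message: BEEABB


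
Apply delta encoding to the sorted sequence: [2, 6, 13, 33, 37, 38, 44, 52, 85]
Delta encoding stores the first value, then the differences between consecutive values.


First value: 2
Deltas:
  6 - 2 = 4
  13 - 6 = 7
  33 - 13 = 20
  37 - 33 = 4
  38 - 37 = 1
  44 - 38 = 6
  52 - 44 = 8
  85 - 52 = 33


Delta encoded: [2, 4, 7, 20, 4, 1, 6, 8, 33]


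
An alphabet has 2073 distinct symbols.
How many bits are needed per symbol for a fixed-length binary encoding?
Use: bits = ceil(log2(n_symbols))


log2(2073) = 11.0175
Bracket: 2^11 = 2048 < 2073 <= 2^12 = 4096
So ceil(log2(2073)) = 12

bits = ceil(log2(2073)) = ceil(11.0175) = 12 bits


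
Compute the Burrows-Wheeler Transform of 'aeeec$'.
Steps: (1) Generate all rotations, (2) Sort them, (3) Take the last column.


Rotations (sorted):
  0: $aeeec -> last char: c
  1: aeeec$ -> last char: $
  2: c$aeee -> last char: e
  3: ec$aee -> last char: e
  4: eec$ae -> last char: e
  5: eeec$a -> last char: a


BWT = c$eeea


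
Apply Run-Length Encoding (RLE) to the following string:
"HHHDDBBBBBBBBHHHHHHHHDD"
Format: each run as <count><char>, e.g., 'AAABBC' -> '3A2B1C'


Scanning runs left to right:
  i=0: run of 'H' x 3 -> '3H'
  i=3: run of 'D' x 2 -> '2D'
  i=5: run of 'B' x 8 -> '8B'
  i=13: run of 'H' x 8 -> '8H'
  i=21: run of 'D' x 2 -> '2D'

RLE = 3H2D8B8H2D


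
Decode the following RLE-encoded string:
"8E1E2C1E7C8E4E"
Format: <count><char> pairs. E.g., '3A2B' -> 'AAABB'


Expanding each <count><char> pair:
  8E -> 'EEEEEEEE'
  1E -> 'E'
  2C -> 'CC'
  1E -> 'E'
  7C -> 'CCCCCCC'
  8E -> 'EEEEEEEE'
  4E -> 'EEEE'

Decoded = EEEEEEEEECCECCCCCCCEEEEEEEEEEEE


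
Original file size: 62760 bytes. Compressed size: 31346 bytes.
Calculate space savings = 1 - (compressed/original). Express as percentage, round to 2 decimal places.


ratio = compressed/original = 31346/62760 = 0.499458
savings = 1 - ratio = 1 - 0.499458 = 0.500542
as a percentage: 0.500542 * 100 = 50.05%

Space savings = 1 - 31346/62760 = 50.05%


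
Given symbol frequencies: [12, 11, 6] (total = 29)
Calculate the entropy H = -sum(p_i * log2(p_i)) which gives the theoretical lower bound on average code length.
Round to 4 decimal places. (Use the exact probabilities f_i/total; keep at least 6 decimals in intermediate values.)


Per-symbol terms -p_i * log2(p_i) with p_i = f_i/29:
  p = 12/29 = 0.413793: log2(p) = -1.273018, -p*log2(p) = 0.526766
  p = 11/29 = 0.379310: log2(p) = -1.398549, -p*log2(p) = 0.530484
  p = 6/29 = 0.206897: log2(p) = -2.273018, -p*log2(p) = 0.470280
H = 0.526766 + 0.530484 + 0.470280 = 1.527530

H = 1.5275 bits/symbol


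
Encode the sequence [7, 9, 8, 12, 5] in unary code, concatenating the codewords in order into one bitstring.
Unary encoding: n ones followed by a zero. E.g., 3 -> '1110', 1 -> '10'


Encode each number as n ones followed by a terminating 0:
  7 -> 11111110 (8 bits)
  9 -> 1111111110 (10 bits)
  8 -> 111111110 (9 bits)
  12 -> 1111111111110 (13 bits)
  5 -> 111110 (6 bits)
Total length = 8 + 10 + 9 + 13 + 6 = 46 bits.

Unary([7, 9, 8, 12, 5]) = 1111111011111111101111111101111111111110111110 (46 bits)


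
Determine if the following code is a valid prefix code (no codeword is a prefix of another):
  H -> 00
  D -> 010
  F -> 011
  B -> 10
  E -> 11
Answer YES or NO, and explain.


Checking each pair (does one codeword prefix another?):
  H='00' vs D='010': no prefix
  H='00' vs F='011': no prefix
  H='00' vs B='10': no prefix
  H='00' vs E='11': no prefix
  D='010' vs H='00': no prefix
  D='010' vs F='011': no prefix
  D='010' vs B='10': no prefix
  D='010' vs E='11': no prefix
  F='011' vs H='00': no prefix
  F='011' vs D='010': no prefix
  F='011' vs B='10': no prefix
  F='011' vs E='11': no prefix
  B='10' vs H='00': no prefix
  B='10' vs D='010': no prefix
  B='10' vs F='011': no prefix
  B='10' vs E='11': no prefix
  E='11' vs H='00': no prefix
  E='11' vs D='010': no prefix
  E='11' vs F='011': no prefix
  E='11' vs B='10': no prefix
No violation found over all pairs.

YES -- this is a valid prefix code. No codeword is a prefix of any other codeword.


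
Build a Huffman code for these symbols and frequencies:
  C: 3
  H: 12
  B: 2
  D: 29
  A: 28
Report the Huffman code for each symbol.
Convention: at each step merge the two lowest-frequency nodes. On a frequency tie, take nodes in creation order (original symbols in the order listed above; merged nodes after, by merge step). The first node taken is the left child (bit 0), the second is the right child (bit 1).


Huffman tree construction:
Step 1: Merge B(2) + C(3) = 5
Step 2: Merge (B+C)(5) + H(12) = 17
Step 3: Merge ((B+C)+H)(17) + A(28) = 45
Step 4: Merge D(29) + (((B+C)+H)+A)(45) = 74
Read each symbol's code off the tree from the root (left child = 0, right child = 1).

Codes:
  C: 1001 (length 4)
  H: 101 (length 3)
  B: 1000 (length 4)
  D: 0 (length 1)
  A: 11 (length 2)
Average code length: 141/74 = 1.9054 bits/symbol


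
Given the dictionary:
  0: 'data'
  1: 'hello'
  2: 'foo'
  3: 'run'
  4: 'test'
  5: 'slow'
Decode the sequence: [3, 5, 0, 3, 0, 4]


Look up each index in the dictionary:
  3 -> 'run'
  5 -> 'slow'
  0 -> 'data'
  3 -> 'run'
  0 -> 'data'
  4 -> 'test'

Decoded: "run slow data run data test"


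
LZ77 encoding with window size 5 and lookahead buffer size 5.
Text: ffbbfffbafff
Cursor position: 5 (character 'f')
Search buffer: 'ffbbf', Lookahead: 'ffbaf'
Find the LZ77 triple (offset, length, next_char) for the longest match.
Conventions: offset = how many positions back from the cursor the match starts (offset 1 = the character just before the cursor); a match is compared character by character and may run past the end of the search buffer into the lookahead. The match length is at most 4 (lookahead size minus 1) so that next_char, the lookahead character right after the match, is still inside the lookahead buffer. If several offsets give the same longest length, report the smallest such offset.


Try each offset into the search buffer:
  offset=1 (pos 4, char 'f'): match length 2
  offset=2 (pos 3, char 'b'): match length 0
  offset=3 (pos 2, char 'b'): match length 0
  offset=4 (pos 1, char 'f'): match length 1
  offset=5 (pos 0, char 'f'): match length 3
Longest match has length 3 at offset 5.
next_char = character at position 5 + 3 = 8 -> 'a'

Best match: offset=5, length=3 (matching 'ffb' starting at position 0)
LZ77 triple: (5, 3, 'a')


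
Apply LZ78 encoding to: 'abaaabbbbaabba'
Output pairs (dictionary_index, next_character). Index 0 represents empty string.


LZ78 encoding steps:
Dictionary: {0: ''}
Step 1: w='' (idx 0), next='a' -> output (0, 'a'), add 'a' as idx 1
Step 2: w='' (idx 0), next='b' -> output (0, 'b'), add 'b' as idx 2
Step 3: w='a' (idx 1), next='a' -> output (1, 'a'), add 'aa' as idx 3
Step 4: w='a' (idx 1), next='b' -> output (1, 'b'), add 'ab' as idx 4
Step 5: w='b' (idx 2), next='b' -> output (2, 'b'), add 'bb' as idx 5
Step 6: w='b' (idx 2), next='a' -> output (2, 'a'), add 'ba' as idx 6
Step 7: w='ab' (idx 4), next='b' -> output (4, 'b'), add 'abb' as idx 7
Step 8: w='a' (idx 1), end of input -> output (1, '')


Encoded: [(0, 'a'), (0, 'b'), (1, 'a'), (1, 'b'), (2, 'b'), (2, 'a'), (4, 'b'), (1, '')]


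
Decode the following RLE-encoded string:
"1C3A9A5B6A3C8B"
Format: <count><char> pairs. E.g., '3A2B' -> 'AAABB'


Expanding each <count><char> pair:
  1C -> 'C'
  3A -> 'AAA'
  9A -> 'AAAAAAAAA'
  5B -> 'BBBBB'
  6A -> 'AAAAAA'
  3C -> 'CCC'
  8B -> 'BBBBBBBB'

Decoded = CAAAAAAAAAAAABBBBBAAAAAACCCBBBBBBBB


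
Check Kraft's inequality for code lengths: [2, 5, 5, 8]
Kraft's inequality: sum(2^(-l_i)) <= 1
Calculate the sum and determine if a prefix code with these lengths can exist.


Sum = 2^(-2) + 2^(-5) + 2^(-5) + 2^(-8)
    = 0.25 + 0.03125 + 0.03125 + 0.00390625
    = 81/256 = 0.31640625
Since 0.31640625 <= 1, Kraft's inequality IS satisfied.
A prefix code with these lengths CAN exist.

Kraft sum = 0.31640625. Satisfied.


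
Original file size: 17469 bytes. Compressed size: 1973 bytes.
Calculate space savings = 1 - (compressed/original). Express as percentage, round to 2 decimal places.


ratio = compressed/original = 1973/17469 = 0.112943
savings = 1 - ratio = 1 - 0.112943 = 0.887057
as a percentage: 0.887057 * 100 = 88.71%

Space savings = 1 - 1973/17469 = 88.71%


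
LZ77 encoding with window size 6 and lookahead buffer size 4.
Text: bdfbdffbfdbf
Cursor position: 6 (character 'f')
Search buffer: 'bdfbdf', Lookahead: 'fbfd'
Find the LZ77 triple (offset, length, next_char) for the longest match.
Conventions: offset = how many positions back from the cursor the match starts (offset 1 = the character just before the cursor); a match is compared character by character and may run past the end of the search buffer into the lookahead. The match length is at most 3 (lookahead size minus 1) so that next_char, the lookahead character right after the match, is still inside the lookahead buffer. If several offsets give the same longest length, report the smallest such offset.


Try each offset into the search buffer:
  offset=1 (pos 5, char 'f'): match length 1
  offset=2 (pos 4, char 'd'): match length 0
  offset=3 (pos 3, char 'b'): match length 0
  offset=4 (pos 2, char 'f'): match length 2
  offset=5 (pos 1, char 'd'): match length 0
  offset=6 (pos 0, char 'b'): match length 0
Longest match has length 2 at offset 4.
next_char = character at position 6 + 2 = 8 -> 'f'

Best match: offset=4, length=2 (matching 'fb' starting at position 2)
LZ77 triple: (4, 2, 'f')


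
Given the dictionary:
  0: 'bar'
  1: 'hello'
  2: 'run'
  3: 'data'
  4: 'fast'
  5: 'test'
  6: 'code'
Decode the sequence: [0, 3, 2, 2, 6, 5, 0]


Look up each index in the dictionary:
  0 -> 'bar'
  3 -> 'data'
  2 -> 'run'
  2 -> 'run'
  6 -> 'code'
  5 -> 'test'
  0 -> 'bar'

Decoded: "bar data run run code test bar"


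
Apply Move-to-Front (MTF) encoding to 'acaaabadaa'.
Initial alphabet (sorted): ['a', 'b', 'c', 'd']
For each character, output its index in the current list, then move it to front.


MTF encoding:
'a': index 0 in ['a', 'b', 'c', 'd'] -> ['a', 'b', 'c', 'd']
'c': index 2 in ['a', 'b', 'c', 'd'] -> ['c', 'a', 'b', 'd']
'a': index 1 in ['c', 'a', 'b', 'd'] -> ['a', 'c', 'b', 'd']
'a': index 0 in ['a', 'c', 'b', 'd'] -> ['a', 'c', 'b', 'd']
'a': index 0 in ['a', 'c', 'b', 'd'] -> ['a', 'c', 'b', 'd']
'b': index 2 in ['a', 'c', 'b', 'd'] -> ['b', 'a', 'c', 'd']
'a': index 1 in ['b', 'a', 'c', 'd'] -> ['a', 'b', 'c', 'd']
'd': index 3 in ['a', 'b', 'c', 'd'] -> ['d', 'a', 'b', 'c']
'a': index 1 in ['d', 'a', 'b', 'c'] -> ['a', 'd', 'b', 'c']
'a': index 0 in ['a', 'd', 'b', 'c'] -> ['a', 'd', 'b', 'c']


Output: [0, 2, 1, 0, 0, 2, 1, 3, 1, 0]


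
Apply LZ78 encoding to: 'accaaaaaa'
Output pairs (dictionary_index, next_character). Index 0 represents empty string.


LZ78 encoding steps:
Dictionary: {0: ''}
Step 1: w='' (idx 0), next='a' -> output (0, 'a'), add 'a' as idx 1
Step 2: w='' (idx 0), next='c' -> output (0, 'c'), add 'c' as idx 2
Step 3: w='c' (idx 2), next='a' -> output (2, 'a'), add 'ca' as idx 3
Step 4: w='a' (idx 1), next='a' -> output (1, 'a'), add 'aa' as idx 4
Step 5: w='aa' (idx 4), next='a' -> output (4, 'a'), add 'aaa' as idx 5


Encoded: [(0, 'a'), (0, 'c'), (2, 'a'), (1, 'a'), (4, 'a')]


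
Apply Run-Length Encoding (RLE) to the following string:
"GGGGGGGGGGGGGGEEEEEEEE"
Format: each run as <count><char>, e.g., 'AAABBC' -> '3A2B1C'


Scanning runs left to right:
  i=0: run of 'G' x 14 -> '14G'
  i=14: run of 'E' x 8 -> '8E'

RLE = 14G8E


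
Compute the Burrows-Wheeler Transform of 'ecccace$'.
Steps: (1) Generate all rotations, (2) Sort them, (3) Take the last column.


Rotations (sorted):
  0: $ecccace -> last char: e
  1: ace$eccc -> last char: c
  2: cace$ecc -> last char: c
  3: ccace$ec -> last char: c
  4: cccace$e -> last char: e
  5: ce$eccca -> last char: a
  6: e$ecccac -> last char: c
  7: ecccace$ -> last char: $


BWT = eccceac$


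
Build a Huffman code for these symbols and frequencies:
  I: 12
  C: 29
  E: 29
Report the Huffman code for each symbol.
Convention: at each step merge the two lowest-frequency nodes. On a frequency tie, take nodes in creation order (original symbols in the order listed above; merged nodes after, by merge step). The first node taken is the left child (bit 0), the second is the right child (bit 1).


Huffman tree construction:
Step 1: Merge I(12) + C(29) = 41
Step 2: Merge E(29) + (I+C)(41) = 70
Read each symbol's code off the tree from the root (left child = 0, right child = 1).

Codes:
  I: 10 (length 2)
  C: 11 (length 2)
  E: 0 (length 1)
Average code length: 111/70 = 1.5857 bits/symbol


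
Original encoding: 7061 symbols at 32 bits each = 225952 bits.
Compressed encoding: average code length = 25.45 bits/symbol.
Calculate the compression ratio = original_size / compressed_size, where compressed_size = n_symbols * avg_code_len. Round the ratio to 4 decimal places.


original_size = n_symbols * orig_bits = 7061 * 32 = 225952 bits
compressed_size = n_symbols * avg_code_len = 7061 * 25.45 = 179702.45 bits
ratio = original_size / compressed_size = 225952 / 179702.45 = 1.2574

Compression ratio = 1.2574


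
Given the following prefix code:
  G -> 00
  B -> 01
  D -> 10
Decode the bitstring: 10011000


Decoding step by step:
Bits 10 -> D
Bits 01 -> B
Bits 10 -> D
Bits 00 -> G


Decoded message: DBDG


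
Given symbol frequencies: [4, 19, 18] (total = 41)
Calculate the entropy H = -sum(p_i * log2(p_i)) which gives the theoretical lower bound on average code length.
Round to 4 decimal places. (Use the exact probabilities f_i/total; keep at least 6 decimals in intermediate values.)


Per-symbol terms -p_i * log2(p_i) with p_i = f_i/41:
  p = 4/41 = 0.097561: log2(p) = -3.357552, -p*log2(p) = 0.327566
  p = 19/41 = 0.463415: log2(p) = -1.109624, -p*log2(p) = 0.514216
  p = 18/41 = 0.439024: log2(p) = -1.187627, -p*log2(p) = 0.521397
H = 0.327566 + 0.514216 + 0.521397 = 1.363179

H = 1.3632 bits/symbol


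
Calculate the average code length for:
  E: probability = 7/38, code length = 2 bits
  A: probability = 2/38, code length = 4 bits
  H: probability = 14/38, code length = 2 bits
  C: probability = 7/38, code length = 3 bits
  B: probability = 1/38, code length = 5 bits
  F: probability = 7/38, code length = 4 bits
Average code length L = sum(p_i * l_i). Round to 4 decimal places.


Weighted contributions p_i * l_i:
  E: (7/38) * 2 = 14/38
  A: (2/38) * 4 = 8/38
  H: (14/38) * 2 = 28/38
  C: (7/38) * 3 = 21/38
  B: (1/38) * 5 = 5/38
  F: (7/38) * 4 = 28/38
Sum = (14 + 8 + 28 + 21 + 5 + 28)/38 = 104/38

L = 104/38 = 2.7368 bits/symbol


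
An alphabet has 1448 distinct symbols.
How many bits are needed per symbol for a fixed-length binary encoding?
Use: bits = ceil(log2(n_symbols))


log2(1448) = 10.4998
Bracket: 2^10 = 1024 < 1448 <= 2^11 = 2048
So ceil(log2(1448)) = 11

bits = ceil(log2(1448)) = ceil(10.4998) = 11 bits


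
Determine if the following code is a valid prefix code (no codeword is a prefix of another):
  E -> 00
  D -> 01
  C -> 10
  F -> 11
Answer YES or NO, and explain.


Checking each pair (does one codeword prefix another?):
  E='00' vs D='01': no prefix
  E='00' vs C='10': no prefix
  E='00' vs F='11': no prefix
  D='01' vs E='00': no prefix
  D='01' vs C='10': no prefix
  D='01' vs F='11': no prefix
  C='10' vs E='00': no prefix
  C='10' vs D='01': no prefix
  C='10' vs F='11': no prefix
  F='11' vs E='00': no prefix
  F='11' vs D='01': no prefix
  F='11' vs C='10': no prefix
No violation found over all pairs.

YES -- this is a valid prefix code. No codeword is a prefix of any other codeword.


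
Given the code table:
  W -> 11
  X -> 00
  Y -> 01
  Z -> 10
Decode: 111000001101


Decoding:
11 -> W
10 -> Z
00 -> X
00 -> X
11 -> W
01 -> Y


Result: WZXXWY


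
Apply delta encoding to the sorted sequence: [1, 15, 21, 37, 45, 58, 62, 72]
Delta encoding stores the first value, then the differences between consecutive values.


First value: 1
Deltas:
  15 - 1 = 14
  21 - 15 = 6
  37 - 21 = 16
  45 - 37 = 8
  58 - 45 = 13
  62 - 58 = 4
  72 - 62 = 10


Delta encoded: [1, 14, 6, 16, 8, 13, 4, 10]


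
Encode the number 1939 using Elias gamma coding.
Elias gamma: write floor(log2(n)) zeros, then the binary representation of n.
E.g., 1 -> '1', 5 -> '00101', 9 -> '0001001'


num_bits = floor(log2(1939)) + 1 = 11
leading_zeros = num_bits - 1 = 10
binary(1939) = 11110010011

Elias gamma(1939) = '0000000000' + '11110010011' = 000000000011110010011 (21 bits)


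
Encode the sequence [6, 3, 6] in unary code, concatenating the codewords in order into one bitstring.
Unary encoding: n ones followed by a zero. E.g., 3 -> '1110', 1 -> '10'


Encode each number as n ones followed by a terminating 0:
  6 -> 1111110 (7 bits)
  3 -> 1110 (4 bits)
  6 -> 1111110 (7 bits)
Total length = 7 + 4 + 7 = 18 bits.

Unary([6, 3, 6]) = 111111011101111110 (18 bits)


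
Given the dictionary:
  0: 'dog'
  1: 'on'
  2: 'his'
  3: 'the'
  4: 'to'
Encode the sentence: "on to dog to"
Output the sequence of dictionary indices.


Look up each word in the dictionary:
  'on' -> 1
  'to' -> 4
  'dog' -> 0
  'to' -> 4

Encoded: [1, 4, 0, 4]


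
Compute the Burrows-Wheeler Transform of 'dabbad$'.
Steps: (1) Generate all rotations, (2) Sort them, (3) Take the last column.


Rotations (sorted):
  0: $dabbad -> last char: d
  1: abbad$d -> last char: d
  2: ad$dabb -> last char: b
  3: bad$dab -> last char: b
  4: bbad$da -> last char: a
  5: d$dabba -> last char: a
  6: dabbad$ -> last char: $


BWT = ddbbaa$


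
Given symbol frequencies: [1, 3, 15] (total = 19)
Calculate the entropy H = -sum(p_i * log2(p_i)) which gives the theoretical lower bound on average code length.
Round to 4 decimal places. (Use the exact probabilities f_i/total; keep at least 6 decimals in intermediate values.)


Per-symbol terms -p_i * log2(p_i) with p_i = f_i/19:
  p = 1/19 = 0.052632: log2(p) = -4.247928, -p*log2(p) = 0.223575
  p = 3/19 = 0.157895: log2(p) = -2.662965, -p*log2(p) = 0.420468
  p = 15/19 = 0.789474: log2(p) = -0.341037, -p*log2(p) = 0.269240
H = 0.223575 + 0.420468 + 0.269240 = 0.913283

H = 0.9133 bits/symbol


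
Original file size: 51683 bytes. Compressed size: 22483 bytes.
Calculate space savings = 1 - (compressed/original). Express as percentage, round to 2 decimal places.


ratio = compressed/original = 22483/51683 = 0.435017
savings = 1 - ratio = 1 - 0.435017 = 0.564983
as a percentage: 0.564983 * 100 = 56.5%

Space savings = 1 - 22483/51683 = 56.5%


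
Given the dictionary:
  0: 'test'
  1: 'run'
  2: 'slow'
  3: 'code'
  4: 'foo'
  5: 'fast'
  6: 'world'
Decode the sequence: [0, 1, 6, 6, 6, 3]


Look up each index in the dictionary:
  0 -> 'test'
  1 -> 'run'
  6 -> 'world'
  6 -> 'world'
  6 -> 'world'
  3 -> 'code'

Decoded: "test run world world world code"


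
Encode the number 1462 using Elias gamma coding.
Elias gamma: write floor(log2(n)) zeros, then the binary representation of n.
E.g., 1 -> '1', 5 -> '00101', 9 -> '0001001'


num_bits = floor(log2(1462)) + 1 = 11
leading_zeros = num_bits - 1 = 10
binary(1462) = 10110110110

Elias gamma(1462) = '0000000000' + '10110110110' = 000000000010110110110 (21 bits)


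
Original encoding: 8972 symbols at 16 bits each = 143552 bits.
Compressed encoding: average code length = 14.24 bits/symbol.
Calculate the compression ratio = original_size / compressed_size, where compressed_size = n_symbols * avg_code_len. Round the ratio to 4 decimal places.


original_size = n_symbols * orig_bits = 8972 * 16 = 143552 bits
compressed_size = n_symbols * avg_code_len = 8972 * 14.24 = 127761.28 bits
ratio = original_size / compressed_size = 143552 / 127761.28 = 1.1236

Compression ratio = 1.1236


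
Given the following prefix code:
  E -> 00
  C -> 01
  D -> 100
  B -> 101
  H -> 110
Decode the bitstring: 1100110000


Decoding step by step:
Bits 110 -> H
Bits 01 -> C
Bits 100 -> D
Bits 00 -> E


Decoded message: HCDE


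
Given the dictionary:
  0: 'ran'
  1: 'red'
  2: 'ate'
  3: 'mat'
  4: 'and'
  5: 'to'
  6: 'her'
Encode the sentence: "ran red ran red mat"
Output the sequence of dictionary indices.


Look up each word in the dictionary:
  'ran' -> 0
  'red' -> 1
  'ran' -> 0
  'red' -> 1
  'mat' -> 3

Encoded: [0, 1, 0, 1, 3]


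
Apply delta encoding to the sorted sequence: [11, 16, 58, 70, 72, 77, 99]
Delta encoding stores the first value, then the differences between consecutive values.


First value: 11
Deltas:
  16 - 11 = 5
  58 - 16 = 42
  70 - 58 = 12
  72 - 70 = 2
  77 - 72 = 5
  99 - 77 = 22


Delta encoded: [11, 5, 42, 12, 2, 5, 22]


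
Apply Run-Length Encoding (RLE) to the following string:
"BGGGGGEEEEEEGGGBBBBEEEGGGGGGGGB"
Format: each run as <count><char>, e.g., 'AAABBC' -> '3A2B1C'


Scanning runs left to right:
  i=0: run of 'B' x 1 -> '1B'
  i=1: run of 'G' x 5 -> '5G'
  i=6: run of 'E' x 6 -> '6E'
  i=12: run of 'G' x 3 -> '3G'
  i=15: run of 'B' x 4 -> '4B'
  i=19: run of 'E' x 3 -> '3E'
  i=22: run of 'G' x 8 -> '8G'
  i=30: run of 'B' x 1 -> '1B'

RLE = 1B5G6E3G4B3E8G1B


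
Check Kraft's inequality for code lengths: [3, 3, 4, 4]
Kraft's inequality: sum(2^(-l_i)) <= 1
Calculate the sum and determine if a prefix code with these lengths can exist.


Sum = 2^(-3) + 2^(-3) + 2^(-4) + 2^(-4)
    = 0.125 + 0.125 + 0.0625 + 0.0625
    = 6/16 = 0.375
Since 0.375 <= 1, Kraft's inequality IS satisfied.
A prefix code with these lengths CAN exist.

Kraft sum = 0.375. Satisfied.


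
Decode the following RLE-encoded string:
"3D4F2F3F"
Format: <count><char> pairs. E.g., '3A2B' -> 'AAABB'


Expanding each <count><char> pair:
  3D -> 'DDD'
  4F -> 'FFFF'
  2F -> 'FF'
  3F -> 'FFF'

Decoded = DDDFFFFFFFFF


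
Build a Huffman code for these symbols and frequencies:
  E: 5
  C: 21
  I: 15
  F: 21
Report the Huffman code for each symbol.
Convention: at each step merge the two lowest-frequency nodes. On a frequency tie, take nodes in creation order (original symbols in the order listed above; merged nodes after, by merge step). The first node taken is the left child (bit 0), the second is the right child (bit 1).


Huffman tree construction:
Step 1: Merge E(5) + I(15) = 20
Step 2: Merge (E+I)(20) + C(21) = 41
Step 3: Merge F(21) + ((E+I)+C)(41) = 62
Read each symbol's code off the tree from the root (left child = 0, right child = 1).

Codes:
  E: 100 (length 3)
  C: 11 (length 2)
  I: 101 (length 3)
  F: 0 (length 1)
Average code length: 123/62 = 1.9839 bits/symbol


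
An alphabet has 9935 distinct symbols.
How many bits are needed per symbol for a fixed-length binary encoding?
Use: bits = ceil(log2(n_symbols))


log2(9935) = 13.2783
Bracket: 2^13 = 8192 < 9935 <= 2^14 = 16384
So ceil(log2(9935)) = 14

bits = ceil(log2(9935)) = ceil(13.2783) = 14 bits


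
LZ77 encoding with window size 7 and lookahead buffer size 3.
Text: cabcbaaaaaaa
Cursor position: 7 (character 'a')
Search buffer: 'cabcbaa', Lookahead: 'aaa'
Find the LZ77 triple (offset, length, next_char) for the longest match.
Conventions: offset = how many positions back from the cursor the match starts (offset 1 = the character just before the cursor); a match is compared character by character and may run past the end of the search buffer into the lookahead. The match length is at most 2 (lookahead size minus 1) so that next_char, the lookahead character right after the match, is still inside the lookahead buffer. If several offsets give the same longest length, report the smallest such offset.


Try each offset into the search buffer:
  offset=1 (pos 6, char 'a'): match length 2
  offset=2 (pos 5, char 'a'): match length 2
  offset=3 (pos 4, char 'b'): match length 0
  offset=4 (pos 3, char 'c'): match length 0
  offset=5 (pos 2, char 'b'): match length 0
  offset=6 (pos 1, char 'a'): match length 1
  offset=7 (pos 0, char 'c'): match length 0
Longest match has length 2, found at offsets 1, 2; take the smallest, offset 1.
next_char = character at position 7 + 2 = 9 -> 'a'

Best match: offset=1, length=2 (matching 'aa' starting at position 6)
LZ77 triple: (1, 2, 'a')


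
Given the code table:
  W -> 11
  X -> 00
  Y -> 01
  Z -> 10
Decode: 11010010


Decoding:
11 -> W
01 -> Y
00 -> X
10 -> Z


Result: WYXZ


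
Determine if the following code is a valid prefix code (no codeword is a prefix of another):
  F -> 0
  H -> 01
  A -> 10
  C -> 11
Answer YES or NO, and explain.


Checking each pair (does one codeword prefix another?):
  F='0' vs H='01': prefix -- VIOLATION

NO -- this is NOT a valid prefix code. F (0) is a prefix of H (01).


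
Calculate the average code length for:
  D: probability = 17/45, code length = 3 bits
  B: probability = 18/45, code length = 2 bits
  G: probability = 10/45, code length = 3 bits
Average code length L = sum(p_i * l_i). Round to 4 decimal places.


Weighted contributions p_i * l_i:
  D: (17/45) * 3 = 51/45
  B: (18/45) * 2 = 36/45
  G: (10/45) * 3 = 30/45
Sum = (51 + 36 + 30)/45 = 117/45

L = 117/45 = 2.6000 bits/symbol


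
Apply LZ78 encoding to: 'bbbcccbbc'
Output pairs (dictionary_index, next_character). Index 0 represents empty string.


LZ78 encoding steps:
Dictionary: {0: ''}
Step 1: w='' (idx 0), next='b' -> output (0, 'b'), add 'b' as idx 1
Step 2: w='b' (idx 1), next='b' -> output (1, 'b'), add 'bb' as idx 2
Step 3: w='' (idx 0), next='c' -> output (0, 'c'), add 'c' as idx 3
Step 4: w='c' (idx 3), next='c' -> output (3, 'c'), add 'cc' as idx 4
Step 5: w='bb' (idx 2), next='c' -> output (2, 'c'), add 'bbc' as idx 5


Encoded: [(0, 'b'), (1, 'b'), (0, 'c'), (3, 'c'), (2, 'c')]


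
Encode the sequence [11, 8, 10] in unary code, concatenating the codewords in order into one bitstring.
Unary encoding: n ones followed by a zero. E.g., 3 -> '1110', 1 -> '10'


Encode each number as n ones followed by a terminating 0:
  11 -> 111111111110 (12 bits)
  8 -> 111111110 (9 bits)
  10 -> 11111111110 (11 bits)
Total length = 12 + 9 + 11 = 32 bits.

Unary([11, 8, 10]) = 11111111111011111111011111111110 (32 bits)


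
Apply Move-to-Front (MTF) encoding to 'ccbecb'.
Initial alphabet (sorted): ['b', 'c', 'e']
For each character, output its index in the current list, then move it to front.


MTF encoding:
'c': index 1 in ['b', 'c', 'e'] -> ['c', 'b', 'e']
'c': index 0 in ['c', 'b', 'e'] -> ['c', 'b', 'e']
'b': index 1 in ['c', 'b', 'e'] -> ['b', 'c', 'e']
'e': index 2 in ['b', 'c', 'e'] -> ['e', 'b', 'c']
'c': index 2 in ['e', 'b', 'c'] -> ['c', 'e', 'b']
'b': index 2 in ['c', 'e', 'b'] -> ['b', 'c', 'e']


Output: [1, 0, 1, 2, 2, 2]


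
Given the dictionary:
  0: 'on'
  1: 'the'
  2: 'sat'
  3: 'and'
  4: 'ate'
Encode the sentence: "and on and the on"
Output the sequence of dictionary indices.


Look up each word in the dictionary:
  'and' -> 3
  'on' -> 0
  'and' -> 3
  'the' -> 1
  'on' -> 0

Encoded: [3, 0, 3, 1, 0]


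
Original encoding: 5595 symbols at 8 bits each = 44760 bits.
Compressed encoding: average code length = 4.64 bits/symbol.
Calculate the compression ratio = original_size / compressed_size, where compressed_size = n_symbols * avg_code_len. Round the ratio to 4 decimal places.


original_size = n_symbols * orig_bits = 5595 * 8 = 44760 bits
compressed_size = n_symbols * avg_code_len = 5595 * 4.64 = 25960.8 bits
ratio = original_size / compressed_size = 44760 / 25960.8 = 1.7241

Compression ratio = 1.7241


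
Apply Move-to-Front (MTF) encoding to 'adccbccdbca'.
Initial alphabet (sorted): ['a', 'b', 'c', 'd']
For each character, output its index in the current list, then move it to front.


MTF encoding:
'a': index 0 in ['a', 'b', 'c', 'd'] -> ['a', 'b', 'c', 'd']
'd': index 3 in ['a', 'b', 'c', 'd'] -> ['d', 'a', 'b', 'c']
'c': index 3 in ['d', 'a', 'b', 'c'] -> ['c', 'd', 'a', 'b']
'c': index 0 in ['c', 'd', 'a', 'b'] -> ['c', 'd', 'a', 'b']
'b': index 3 in ['c', 'd', 'a', 'b'] -> ['b', 'c', 'd', 'a']
'c': index 1 in ['b', 'c', 'd', 'a'] -> ['c', 'b', 'd', 'a']
'c': index 0 in ['c', 'b', 'd', 'a'] -> ['c', 'b', 'd', 'a']
'd': index 2 in ['c', 'b', 'd', 'a'] -> ['d', 'c', 'b', 'a']
'b': index 2 in ['d', 'c', 'b', 'a'] -> ['b', 'd', 'c', 'a']
'c': index 2 in ['b', 'd', 'c', 'a'] -> ['c', 'b', 'd', 'a']
'a': index 3 in ['c', 'b', 'd', 'a'] -> ['a', 'c', 'b', 'd']


Output: [0, 3, 3, 0, 3, 1, 0, 2, 2, 2, 3]
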